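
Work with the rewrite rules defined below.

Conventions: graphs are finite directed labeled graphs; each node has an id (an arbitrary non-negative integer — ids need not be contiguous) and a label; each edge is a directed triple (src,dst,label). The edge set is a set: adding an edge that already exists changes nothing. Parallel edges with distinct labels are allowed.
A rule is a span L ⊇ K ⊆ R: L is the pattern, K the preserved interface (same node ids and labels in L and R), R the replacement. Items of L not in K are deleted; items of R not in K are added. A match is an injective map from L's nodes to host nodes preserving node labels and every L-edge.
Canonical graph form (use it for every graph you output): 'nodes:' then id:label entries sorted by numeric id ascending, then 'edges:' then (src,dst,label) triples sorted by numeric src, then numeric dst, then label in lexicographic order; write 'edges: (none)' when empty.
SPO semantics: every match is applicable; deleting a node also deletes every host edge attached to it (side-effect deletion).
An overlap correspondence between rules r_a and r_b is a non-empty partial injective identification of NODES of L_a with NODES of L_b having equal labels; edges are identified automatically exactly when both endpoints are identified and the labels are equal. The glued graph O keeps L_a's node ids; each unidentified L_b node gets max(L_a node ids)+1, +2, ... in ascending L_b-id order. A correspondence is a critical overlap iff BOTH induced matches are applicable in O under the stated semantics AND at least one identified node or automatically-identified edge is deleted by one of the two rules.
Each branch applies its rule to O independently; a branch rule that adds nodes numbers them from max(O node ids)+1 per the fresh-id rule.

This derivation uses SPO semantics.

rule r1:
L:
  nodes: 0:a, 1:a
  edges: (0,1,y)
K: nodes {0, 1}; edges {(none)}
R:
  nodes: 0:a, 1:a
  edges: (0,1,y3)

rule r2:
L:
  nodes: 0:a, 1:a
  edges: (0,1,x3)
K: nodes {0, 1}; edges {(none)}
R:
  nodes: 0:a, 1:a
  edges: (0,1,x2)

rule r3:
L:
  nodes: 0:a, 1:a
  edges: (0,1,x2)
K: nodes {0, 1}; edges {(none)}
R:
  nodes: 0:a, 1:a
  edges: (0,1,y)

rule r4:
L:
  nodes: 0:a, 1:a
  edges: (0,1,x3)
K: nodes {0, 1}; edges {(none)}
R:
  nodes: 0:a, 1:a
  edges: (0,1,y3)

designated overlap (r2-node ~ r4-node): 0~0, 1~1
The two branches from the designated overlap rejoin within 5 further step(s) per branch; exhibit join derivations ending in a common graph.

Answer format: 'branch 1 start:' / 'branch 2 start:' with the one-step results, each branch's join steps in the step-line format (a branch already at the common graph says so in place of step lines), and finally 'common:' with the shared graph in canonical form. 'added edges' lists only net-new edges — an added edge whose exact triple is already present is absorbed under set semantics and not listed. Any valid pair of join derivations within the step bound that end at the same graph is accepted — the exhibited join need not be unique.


branch 1 start:
nodes: 0:a, 1:a
edges: (0,1,x2)
branch 2 start:
nodes: 0:a, 1:a
edges: (0,1,y3)
branch 1 step 1: rule r3; match: 0->0, 1->1; deleted nodes (none); deleted edges (0,1,x2); added nodes (none); added edges (0,1,y); result: nodes: 0:a, 1:a edges: (0,1,y)
branch 1 step 2: rule r1; match: 0->0, 1->1; deleted nodes (none); deleted edges (0,1,y); added nodes (none); added edges (0,1,y3); result: nodes: 0:a, 1:a edges: (0,1,y3)
branch 2: already at the common graph (0 steps)
common:
nodes: 0:a, 1:a
edges: (0,1,y3)


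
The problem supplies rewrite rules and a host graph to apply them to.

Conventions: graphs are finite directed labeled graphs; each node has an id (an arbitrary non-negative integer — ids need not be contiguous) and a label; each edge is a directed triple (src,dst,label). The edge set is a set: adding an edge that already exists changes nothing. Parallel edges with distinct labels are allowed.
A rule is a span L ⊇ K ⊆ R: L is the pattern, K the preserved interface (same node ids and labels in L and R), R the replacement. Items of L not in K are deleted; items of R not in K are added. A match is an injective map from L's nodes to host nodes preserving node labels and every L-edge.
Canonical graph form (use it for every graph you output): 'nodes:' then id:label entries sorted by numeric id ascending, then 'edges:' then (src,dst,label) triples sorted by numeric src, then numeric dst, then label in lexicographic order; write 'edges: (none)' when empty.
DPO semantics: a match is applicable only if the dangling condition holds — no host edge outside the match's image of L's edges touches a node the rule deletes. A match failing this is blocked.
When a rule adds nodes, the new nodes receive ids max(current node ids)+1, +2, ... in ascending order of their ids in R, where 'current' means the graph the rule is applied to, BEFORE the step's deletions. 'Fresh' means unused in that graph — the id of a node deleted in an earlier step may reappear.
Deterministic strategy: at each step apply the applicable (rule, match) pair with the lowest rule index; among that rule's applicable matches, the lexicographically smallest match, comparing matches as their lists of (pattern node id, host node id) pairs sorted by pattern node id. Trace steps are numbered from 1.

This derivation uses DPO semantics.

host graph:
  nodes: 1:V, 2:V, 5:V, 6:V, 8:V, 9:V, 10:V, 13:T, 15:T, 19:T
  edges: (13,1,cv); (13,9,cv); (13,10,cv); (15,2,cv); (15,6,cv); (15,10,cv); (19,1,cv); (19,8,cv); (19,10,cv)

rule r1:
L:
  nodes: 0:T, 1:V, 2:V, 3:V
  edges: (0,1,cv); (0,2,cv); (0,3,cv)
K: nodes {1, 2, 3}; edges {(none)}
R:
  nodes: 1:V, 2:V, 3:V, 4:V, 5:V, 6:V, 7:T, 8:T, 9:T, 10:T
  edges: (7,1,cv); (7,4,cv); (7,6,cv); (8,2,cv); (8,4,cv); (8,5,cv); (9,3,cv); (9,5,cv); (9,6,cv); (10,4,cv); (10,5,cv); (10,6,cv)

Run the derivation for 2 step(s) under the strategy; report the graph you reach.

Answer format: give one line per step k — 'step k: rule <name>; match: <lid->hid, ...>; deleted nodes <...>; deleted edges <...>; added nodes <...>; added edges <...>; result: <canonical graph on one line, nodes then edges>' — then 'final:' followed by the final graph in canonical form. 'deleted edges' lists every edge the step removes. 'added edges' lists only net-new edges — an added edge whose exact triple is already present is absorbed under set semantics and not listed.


step 1: rule r1; match: 0->13, 1->1, 2->9, 3->10; deleted nodes 13; deleted edges (13,1,cv); (13,9,cv); (13,10,cv); added nodes 20, 21, 22, 23, 24, 25, 26; added edges (23,1,cv); (23,20,cv); (23,22,cv); (24,9,cv); (24,20,cv); (24,21,cv); (25,10,cv); (25,21,cv); (25,22,cv); (26,20,cv); (26,21,cv); (26,22,cv); result: nodes: 1:V, 2:V, 5:V, 6:V, 8:V, 9:V, 10:V, 15:T, 19:T, 20:V, 21:V, 22:V, 23:T, 24:T, 25:T, 26:T edges: (15,2,cv); (15,6,cv); (15,10,cv); (19,1,cv); (19,8,cv); (19,10,cv); (23,1,cv); (23,20,cv); (23,22,cv); (24,9,cv); (24,20,cv); (24,21,cv); (25,10,cv); (25,21,cv); (25,22,cv); (26,20,cv); (26,21,cv); (26,22,cv)
step 2: rule r1; match: 0->15, 1->2, 2->6, 3->10; deleted nodes 15; deleted edges (15,2,cv); (15,6,cv); (15,10,cv); added nodes 27, 28, 29, 30, 31, 32, 33; added edges (30,2,cv); (30,27,cv); (30,29,cv); (31,6,cv); (31,27,cv); (31,28,cv); (32,10,cv); (32,28,cv); (32,29,cv); (33,27,cv); (33,28,cv); (33,29,cv); result: nodes: 1:V, 2:V, 5:V, 6:V, 8:V, 9:V, 10:V, 19:T, 20:V, 21:V, 22:V, 23:T, 24:T, 25:T, 26:T, 27:V, 28:V, 29:V, 30:T, 31:T, 32:T, 33:T edges: (19,1,cv); (19,8,cv); (19,10,cv); (23,1,cv); (23,20,cv); (23,22,cv); (24,9,cv); (24,20,cv); (24,21,cv); (25,10,cv); (25,21,cv); (25,22,cv); (26,20,cv); (26,21,cv); (26,22,cv); (30,2,cv); (30,27,cv); (30,29,cv); (31,6,cv); (31,27,cv); (31,28,cv); (32,10,cv); (32,28,cv); (32,29,cv); (33,27,cv); (33,28,cv); (33,29,cv)
final:
nodes: 1:V, 2:V, 5:V, 6:V, 8:V, 9:V, 10:V, 19:T, 20:V, 21:V, 22:V, 23:T, 24:T, 25:T, 26:T, 27:V, 28:V, 29:V, 30:T, 31:T, 32:T, 33:T
edges: (19,1,cv); (19,8,cv); (19,10,cv); (23,1,cv); (23,20,cv); (23,22,cv); (24,9,cv); (24,20,cv); (24,21,cv); (25,10,cv); (25,21,cv); (25,22,cv); (26,20,cv); (26,21,cv); (26,22,cv); (30,2,cv); (30,27,cv); (30,29,cv); (31,6,cv); (31,27,cv); (31,28,cv); (32,10,cv); (32,28,cv); (32,29,cv); (33,27,cv); (33,28,cv); (33,29,cv)


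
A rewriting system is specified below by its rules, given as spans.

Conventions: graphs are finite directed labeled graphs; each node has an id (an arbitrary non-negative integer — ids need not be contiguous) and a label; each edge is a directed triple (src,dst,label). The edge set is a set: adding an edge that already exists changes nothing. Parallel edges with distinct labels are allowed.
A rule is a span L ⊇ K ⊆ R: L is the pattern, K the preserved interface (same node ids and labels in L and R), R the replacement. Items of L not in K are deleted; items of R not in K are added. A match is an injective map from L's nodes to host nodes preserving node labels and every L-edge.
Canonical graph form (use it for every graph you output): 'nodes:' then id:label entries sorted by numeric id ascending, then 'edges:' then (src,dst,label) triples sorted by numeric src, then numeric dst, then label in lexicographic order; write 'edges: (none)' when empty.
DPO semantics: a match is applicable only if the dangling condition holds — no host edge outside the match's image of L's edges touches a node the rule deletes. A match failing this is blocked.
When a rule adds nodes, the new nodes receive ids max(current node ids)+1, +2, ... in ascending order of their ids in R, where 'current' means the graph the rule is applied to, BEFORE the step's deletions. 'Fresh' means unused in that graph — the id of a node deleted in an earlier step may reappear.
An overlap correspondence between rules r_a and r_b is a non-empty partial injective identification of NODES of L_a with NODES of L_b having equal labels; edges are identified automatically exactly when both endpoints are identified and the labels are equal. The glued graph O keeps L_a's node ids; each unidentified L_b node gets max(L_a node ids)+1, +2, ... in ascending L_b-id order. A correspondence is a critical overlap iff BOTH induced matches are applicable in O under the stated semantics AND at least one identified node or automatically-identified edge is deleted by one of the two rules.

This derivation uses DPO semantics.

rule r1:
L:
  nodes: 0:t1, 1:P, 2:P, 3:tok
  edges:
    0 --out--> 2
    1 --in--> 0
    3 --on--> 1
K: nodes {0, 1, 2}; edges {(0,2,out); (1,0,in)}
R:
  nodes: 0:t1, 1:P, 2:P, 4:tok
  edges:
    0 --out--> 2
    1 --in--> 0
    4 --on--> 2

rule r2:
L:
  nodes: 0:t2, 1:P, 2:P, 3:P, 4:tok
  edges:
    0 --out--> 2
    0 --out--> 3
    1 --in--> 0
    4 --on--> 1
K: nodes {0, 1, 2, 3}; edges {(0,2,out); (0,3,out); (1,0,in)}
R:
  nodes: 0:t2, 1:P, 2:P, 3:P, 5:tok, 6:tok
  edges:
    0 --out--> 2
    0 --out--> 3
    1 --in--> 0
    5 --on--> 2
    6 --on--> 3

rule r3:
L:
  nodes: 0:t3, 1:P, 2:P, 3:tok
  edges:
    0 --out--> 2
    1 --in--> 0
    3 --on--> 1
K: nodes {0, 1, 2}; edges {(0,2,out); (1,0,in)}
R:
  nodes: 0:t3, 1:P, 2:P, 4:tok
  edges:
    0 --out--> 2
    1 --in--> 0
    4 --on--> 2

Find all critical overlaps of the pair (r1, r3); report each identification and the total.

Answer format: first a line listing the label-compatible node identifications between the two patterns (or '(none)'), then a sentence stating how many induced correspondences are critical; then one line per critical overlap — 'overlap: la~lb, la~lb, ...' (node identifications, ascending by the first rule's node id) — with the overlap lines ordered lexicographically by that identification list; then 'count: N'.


label-compatible node identifications between L(r1) and L(r3): 1~1, 1~2, 2~1, 2~2, 3~3
2 of the induced correspondences are critical overlaps of r1 and r3.
overlap: 1~1, 2~2, 3~3
overlap: 1~1, 3~3
count: 2


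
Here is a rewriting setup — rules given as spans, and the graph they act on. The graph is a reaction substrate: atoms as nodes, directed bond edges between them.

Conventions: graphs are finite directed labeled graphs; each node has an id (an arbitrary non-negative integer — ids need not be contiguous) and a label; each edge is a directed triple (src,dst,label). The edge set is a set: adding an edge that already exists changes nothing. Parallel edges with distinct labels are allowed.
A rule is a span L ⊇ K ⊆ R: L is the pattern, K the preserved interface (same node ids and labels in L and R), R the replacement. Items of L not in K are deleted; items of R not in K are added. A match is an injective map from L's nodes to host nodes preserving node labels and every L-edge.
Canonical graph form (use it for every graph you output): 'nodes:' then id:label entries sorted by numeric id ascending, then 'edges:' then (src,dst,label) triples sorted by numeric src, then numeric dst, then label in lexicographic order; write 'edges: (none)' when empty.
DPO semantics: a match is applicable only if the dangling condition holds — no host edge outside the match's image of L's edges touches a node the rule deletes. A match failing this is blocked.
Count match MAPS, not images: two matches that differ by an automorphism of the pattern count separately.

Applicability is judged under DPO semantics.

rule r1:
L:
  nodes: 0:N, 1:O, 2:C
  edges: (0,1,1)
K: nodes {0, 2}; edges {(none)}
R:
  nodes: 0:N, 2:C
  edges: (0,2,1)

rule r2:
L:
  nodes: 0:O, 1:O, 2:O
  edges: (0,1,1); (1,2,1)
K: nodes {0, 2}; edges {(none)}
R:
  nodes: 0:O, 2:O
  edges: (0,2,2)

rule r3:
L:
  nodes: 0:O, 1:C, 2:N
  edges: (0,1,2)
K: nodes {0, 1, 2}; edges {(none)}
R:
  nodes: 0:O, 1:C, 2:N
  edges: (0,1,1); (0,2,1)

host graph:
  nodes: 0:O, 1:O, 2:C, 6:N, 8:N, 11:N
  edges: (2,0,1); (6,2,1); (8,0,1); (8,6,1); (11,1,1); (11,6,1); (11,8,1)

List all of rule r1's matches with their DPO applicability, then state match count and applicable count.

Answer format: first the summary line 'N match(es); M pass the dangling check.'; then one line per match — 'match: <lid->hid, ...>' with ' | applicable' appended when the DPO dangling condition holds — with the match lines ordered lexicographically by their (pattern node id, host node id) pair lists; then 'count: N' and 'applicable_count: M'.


2 match(es); 1 pass the dangling check.
match: 0->8, 1->0, 2->2
match: 0->11, 1->1, 2->2 | applicable
count: 2
applicable_count: 1


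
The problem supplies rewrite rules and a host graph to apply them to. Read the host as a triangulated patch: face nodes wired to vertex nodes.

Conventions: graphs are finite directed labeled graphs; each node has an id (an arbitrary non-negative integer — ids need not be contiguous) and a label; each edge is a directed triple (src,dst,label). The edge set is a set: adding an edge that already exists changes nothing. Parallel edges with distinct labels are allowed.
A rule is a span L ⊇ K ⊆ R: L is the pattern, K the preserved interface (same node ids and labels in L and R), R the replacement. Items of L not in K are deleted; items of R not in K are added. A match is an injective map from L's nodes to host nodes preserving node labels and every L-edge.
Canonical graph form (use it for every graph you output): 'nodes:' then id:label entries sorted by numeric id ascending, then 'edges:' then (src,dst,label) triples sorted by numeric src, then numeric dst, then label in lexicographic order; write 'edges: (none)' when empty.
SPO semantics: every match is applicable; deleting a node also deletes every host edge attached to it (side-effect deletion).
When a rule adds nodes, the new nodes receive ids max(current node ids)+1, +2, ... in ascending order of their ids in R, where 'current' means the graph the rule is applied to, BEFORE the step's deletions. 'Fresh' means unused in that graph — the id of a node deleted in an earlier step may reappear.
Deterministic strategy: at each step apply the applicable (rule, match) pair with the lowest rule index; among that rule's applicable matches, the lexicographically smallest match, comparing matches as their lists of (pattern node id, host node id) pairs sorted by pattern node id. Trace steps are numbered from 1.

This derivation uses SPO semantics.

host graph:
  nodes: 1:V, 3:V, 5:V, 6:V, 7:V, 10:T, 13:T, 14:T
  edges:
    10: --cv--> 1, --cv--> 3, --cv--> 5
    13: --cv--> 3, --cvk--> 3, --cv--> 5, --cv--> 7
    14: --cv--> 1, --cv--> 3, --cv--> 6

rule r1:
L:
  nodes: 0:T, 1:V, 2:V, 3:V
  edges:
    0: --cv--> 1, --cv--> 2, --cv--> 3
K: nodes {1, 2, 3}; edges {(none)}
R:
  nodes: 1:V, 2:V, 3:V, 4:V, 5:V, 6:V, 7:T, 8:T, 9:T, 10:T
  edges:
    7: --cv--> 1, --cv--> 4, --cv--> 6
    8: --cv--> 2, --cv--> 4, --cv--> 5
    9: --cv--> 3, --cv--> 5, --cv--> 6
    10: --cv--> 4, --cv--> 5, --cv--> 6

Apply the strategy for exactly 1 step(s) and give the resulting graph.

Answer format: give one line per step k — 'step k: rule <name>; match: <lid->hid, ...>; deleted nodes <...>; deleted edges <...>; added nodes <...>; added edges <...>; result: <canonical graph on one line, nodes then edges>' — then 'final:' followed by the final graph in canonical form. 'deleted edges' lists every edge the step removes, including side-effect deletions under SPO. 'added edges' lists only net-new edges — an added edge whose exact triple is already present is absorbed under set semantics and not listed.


step 1: rule r1; match: 0->10, 1->1, 2->3, 3->5; deleted nodes 10; deleted edges (10,1,cv); (10,3,cv); (10,5,cv); added nodes 15, 16, 17, 18, 19, 20, 21; added edges (18,1,cv); (18,15,cv); (18,17,cv); (19,3,cv); (19,15,cv); (19,16,cv); (20,5,cv); (20,16,cv); (20,17,cv); (21,15,cv); (21,16,cv); (21,17,cv); result: nodes: 1:V, 3:V, 5:V, 6:V, 7:V, 13:T, 14:T, 15:V, 16:V, 17:V, 18:T, 19:T, 20:T, 21:T edges: (13,3,cv); (13,3,cvk); (13,5,cv); (13,7,cv); (14,1,cv); (14,3,cv); (14,6,cv); (18,1,cv); (18,15,cv); (18,17,cv); (19,3,cv); (19,15,cv); (19,16,cv); (20,5,cv); (20,16,cv); (20,17,cv); (21,15,cv); (21,16,cv); (21,17,cv)
final:
nodes: 1:V, 3:V, 5:V, 6:V, 7:V, 13:T, 14:T, 15:V, 16:V, 17:V, 18:T, 19:T, 20:T, 21:T
edges: (13,3,cv); (13,3,cvk); (13,5,cv); (13,7,cv); (14,1,cv); (14,3,cv); (14,6,cv); (18,1,cv); (18,15,cv); (18,17,cv); (19,3,cv); (19,15,cv); (19,16,cv); (20,5,cv); (20,16,cv); (20,17,cv); (21,15,cv); (21,16,cv); (21,17,cv)


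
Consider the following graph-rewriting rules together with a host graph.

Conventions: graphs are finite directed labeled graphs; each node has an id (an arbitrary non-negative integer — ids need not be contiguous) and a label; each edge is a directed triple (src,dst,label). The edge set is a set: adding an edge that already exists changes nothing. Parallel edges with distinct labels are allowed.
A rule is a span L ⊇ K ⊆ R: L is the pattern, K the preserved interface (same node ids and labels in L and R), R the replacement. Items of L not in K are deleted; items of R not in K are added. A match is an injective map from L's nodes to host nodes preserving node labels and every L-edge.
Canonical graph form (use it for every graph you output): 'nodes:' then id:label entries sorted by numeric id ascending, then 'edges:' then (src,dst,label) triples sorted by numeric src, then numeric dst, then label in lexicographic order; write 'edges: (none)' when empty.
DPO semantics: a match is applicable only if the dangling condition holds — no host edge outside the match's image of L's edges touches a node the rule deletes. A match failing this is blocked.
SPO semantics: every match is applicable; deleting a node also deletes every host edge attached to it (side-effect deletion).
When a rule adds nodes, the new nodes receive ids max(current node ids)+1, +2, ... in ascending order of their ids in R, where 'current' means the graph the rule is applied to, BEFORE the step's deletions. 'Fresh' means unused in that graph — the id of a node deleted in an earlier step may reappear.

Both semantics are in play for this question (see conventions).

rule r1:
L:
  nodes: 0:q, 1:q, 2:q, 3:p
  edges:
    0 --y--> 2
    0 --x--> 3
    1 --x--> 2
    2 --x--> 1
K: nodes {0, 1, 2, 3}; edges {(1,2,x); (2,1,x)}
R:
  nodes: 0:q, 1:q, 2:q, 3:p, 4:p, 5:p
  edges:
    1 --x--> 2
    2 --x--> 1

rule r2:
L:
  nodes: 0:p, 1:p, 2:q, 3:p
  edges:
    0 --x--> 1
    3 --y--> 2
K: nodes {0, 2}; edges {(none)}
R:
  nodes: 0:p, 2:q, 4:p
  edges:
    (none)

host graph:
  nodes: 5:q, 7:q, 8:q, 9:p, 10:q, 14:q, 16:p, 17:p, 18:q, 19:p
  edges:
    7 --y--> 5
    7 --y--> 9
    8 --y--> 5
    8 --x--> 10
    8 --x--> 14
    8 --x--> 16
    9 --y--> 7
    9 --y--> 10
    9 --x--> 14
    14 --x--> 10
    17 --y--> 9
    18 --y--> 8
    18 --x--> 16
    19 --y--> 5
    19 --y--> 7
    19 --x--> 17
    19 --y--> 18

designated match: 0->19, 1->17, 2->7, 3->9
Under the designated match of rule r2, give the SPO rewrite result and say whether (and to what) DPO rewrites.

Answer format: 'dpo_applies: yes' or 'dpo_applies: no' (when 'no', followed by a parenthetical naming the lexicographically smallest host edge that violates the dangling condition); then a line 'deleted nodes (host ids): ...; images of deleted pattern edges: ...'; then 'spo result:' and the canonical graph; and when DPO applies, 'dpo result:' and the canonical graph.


dpo_applies: no
(the rule deletes node 9, which keeps host edge (7,9,y) outside the match image — the dangling condition fails, DPO blocks; SPO proceeds and side-deletes such edges)
deleted nodes (host ids): 9, 17; images of deleted pattern edges: (9,7,y); (19,17,x)
spo result:
nodes: 5:q, 7:q, 8:q, 10:q, 14:q, 16:p, 18:q, 19:p, 20:p
edges: (7,5,y); (8,5,y); (8,10,x); (8,14,x); (8,16,x); (14,10,x); (18,8,y); (18,16,x); (19,5,y); (19,7,y); (19,18,y)


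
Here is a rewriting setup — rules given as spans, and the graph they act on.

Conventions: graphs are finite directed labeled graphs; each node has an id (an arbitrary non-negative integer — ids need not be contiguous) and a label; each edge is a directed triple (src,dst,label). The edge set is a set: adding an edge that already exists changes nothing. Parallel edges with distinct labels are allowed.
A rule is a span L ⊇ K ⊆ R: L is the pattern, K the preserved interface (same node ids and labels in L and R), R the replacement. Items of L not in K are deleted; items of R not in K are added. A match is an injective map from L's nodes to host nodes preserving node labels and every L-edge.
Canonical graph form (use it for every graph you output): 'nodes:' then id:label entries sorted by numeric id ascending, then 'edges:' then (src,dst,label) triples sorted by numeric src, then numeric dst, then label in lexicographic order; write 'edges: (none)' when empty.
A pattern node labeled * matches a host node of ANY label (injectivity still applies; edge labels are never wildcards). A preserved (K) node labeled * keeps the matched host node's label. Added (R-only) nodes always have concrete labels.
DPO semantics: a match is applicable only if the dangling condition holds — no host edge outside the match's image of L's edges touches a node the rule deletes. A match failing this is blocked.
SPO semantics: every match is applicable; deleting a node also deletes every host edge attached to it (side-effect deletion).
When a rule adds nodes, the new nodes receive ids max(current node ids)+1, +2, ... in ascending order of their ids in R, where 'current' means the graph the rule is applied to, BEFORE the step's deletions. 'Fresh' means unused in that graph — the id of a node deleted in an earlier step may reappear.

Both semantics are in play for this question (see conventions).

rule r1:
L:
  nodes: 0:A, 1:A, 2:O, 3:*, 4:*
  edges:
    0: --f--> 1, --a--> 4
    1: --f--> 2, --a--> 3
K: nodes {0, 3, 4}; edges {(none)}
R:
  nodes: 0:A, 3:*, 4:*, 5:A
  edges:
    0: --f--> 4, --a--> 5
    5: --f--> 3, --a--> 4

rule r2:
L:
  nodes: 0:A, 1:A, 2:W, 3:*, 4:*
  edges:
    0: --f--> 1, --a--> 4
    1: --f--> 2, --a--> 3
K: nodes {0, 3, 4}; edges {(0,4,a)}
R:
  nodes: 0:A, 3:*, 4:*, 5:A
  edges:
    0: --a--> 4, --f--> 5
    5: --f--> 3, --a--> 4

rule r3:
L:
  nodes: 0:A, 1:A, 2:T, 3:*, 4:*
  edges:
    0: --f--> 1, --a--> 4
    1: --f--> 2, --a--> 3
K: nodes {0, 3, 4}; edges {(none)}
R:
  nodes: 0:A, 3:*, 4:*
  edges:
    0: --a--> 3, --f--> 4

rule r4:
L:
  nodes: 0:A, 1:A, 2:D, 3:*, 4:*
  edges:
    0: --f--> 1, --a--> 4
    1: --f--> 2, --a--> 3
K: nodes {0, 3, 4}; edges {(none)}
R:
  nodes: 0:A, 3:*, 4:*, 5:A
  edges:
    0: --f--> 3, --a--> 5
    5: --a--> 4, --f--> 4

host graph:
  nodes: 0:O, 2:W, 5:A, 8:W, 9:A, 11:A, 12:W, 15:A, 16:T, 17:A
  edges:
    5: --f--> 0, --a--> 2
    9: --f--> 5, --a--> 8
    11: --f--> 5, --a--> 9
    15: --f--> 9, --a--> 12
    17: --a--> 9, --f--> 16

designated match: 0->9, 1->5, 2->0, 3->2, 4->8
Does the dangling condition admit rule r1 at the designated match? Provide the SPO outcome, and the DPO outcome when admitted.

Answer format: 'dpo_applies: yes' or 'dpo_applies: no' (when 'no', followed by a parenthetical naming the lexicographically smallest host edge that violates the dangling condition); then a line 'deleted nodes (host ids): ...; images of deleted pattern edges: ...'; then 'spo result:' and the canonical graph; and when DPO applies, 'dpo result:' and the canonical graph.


dpo_applies: no
(the rule deletes node 5, which keeps host edge (11,5,f) outside the match image — the dangling condition fails, DPO blocks; SPO proceeds and side-deletes such edges)
deleted nodes (host ids): 0, 5; images of deleted pattern edges: (5,0,f); (5,2,a); (9,5,f); (9,8,a)
spo result:
nodes: 2:W, 8:W, 9:A, 11:A, 12:W, 15:A, 16:T, 17:A, 18:A
edges: (9,8,f); (9,18,a); (11,9,a); (15,9,f); (15,12,a); (17,9,a); (17,16,f); (18,2,f); (18,8,a)


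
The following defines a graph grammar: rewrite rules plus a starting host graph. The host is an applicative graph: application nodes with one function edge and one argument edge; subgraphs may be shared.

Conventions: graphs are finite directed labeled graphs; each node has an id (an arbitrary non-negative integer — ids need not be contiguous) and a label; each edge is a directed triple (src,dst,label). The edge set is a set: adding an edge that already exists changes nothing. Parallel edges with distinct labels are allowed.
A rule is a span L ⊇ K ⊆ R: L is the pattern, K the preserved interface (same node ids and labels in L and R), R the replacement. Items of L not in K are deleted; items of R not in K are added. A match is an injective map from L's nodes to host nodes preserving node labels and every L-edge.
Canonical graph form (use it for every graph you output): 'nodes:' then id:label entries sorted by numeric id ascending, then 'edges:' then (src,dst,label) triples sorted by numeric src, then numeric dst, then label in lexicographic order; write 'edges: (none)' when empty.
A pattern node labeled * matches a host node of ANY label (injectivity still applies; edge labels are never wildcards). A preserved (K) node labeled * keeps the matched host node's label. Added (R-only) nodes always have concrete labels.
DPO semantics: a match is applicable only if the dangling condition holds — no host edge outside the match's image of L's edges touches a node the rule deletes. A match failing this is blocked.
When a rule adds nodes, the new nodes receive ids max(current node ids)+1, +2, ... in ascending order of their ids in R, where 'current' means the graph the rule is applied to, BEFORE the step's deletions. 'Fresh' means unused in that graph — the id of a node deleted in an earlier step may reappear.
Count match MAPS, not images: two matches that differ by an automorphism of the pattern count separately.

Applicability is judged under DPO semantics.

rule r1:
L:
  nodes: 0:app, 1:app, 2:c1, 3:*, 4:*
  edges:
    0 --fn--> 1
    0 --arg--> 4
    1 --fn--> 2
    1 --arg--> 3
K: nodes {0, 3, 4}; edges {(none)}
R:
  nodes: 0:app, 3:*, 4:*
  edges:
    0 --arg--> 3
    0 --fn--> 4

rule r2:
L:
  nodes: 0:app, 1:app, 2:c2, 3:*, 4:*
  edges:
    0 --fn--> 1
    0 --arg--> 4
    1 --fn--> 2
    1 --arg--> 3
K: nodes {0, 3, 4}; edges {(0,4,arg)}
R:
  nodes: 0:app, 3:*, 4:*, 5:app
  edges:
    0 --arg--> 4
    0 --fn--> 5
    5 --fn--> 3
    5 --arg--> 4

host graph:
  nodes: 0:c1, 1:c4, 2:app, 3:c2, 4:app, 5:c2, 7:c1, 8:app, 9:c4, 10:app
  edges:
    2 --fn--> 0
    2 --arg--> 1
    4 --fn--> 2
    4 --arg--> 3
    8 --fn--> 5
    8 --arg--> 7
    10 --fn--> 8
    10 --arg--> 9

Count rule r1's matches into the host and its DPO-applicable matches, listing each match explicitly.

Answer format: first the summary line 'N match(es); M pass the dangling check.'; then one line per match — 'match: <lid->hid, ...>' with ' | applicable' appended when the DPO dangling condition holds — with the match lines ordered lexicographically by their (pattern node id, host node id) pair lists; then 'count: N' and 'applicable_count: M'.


1 match(es); 1 pass the dangling check.
match: 0->4, 1->2, 2->0, 3->1, 4->3 | applicable
count: 1
applicable_count: 1


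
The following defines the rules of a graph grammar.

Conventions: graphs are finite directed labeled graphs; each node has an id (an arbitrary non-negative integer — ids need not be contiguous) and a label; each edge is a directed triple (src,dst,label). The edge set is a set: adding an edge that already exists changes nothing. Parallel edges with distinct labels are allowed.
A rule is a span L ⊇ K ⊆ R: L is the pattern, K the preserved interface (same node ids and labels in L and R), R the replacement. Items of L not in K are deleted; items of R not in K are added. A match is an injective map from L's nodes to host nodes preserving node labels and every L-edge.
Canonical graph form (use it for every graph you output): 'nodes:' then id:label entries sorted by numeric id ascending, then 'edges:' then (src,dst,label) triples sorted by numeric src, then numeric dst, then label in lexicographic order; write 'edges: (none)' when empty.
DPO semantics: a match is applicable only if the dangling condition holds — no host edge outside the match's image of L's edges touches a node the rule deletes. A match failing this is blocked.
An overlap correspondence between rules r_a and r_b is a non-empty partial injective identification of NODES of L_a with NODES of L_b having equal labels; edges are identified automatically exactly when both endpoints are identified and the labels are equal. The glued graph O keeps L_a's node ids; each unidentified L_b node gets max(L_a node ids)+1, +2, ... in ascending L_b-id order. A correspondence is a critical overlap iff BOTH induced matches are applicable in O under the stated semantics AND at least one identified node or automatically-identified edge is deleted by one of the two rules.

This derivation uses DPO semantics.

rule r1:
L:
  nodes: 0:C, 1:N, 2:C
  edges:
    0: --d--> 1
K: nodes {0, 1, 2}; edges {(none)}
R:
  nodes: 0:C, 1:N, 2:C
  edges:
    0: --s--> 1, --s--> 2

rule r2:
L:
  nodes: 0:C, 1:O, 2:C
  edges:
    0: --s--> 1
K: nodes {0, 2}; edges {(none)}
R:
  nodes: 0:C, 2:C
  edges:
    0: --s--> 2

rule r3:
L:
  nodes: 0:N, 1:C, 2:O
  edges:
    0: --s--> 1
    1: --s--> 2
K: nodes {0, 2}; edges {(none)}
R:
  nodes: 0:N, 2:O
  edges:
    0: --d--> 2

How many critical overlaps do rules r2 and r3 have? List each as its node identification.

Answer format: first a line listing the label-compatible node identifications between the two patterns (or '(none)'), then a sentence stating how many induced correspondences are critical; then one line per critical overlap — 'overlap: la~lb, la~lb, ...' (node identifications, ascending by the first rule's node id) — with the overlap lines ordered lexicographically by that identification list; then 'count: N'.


label-compatible node identifications between L(r2) and L(r3): 0~1, 1~2, 2~1
2 of the induced correspondences are critical overlaps of r2 and r3.
overlap: 0~1, 1~2
overlap: 2~1
count: 2


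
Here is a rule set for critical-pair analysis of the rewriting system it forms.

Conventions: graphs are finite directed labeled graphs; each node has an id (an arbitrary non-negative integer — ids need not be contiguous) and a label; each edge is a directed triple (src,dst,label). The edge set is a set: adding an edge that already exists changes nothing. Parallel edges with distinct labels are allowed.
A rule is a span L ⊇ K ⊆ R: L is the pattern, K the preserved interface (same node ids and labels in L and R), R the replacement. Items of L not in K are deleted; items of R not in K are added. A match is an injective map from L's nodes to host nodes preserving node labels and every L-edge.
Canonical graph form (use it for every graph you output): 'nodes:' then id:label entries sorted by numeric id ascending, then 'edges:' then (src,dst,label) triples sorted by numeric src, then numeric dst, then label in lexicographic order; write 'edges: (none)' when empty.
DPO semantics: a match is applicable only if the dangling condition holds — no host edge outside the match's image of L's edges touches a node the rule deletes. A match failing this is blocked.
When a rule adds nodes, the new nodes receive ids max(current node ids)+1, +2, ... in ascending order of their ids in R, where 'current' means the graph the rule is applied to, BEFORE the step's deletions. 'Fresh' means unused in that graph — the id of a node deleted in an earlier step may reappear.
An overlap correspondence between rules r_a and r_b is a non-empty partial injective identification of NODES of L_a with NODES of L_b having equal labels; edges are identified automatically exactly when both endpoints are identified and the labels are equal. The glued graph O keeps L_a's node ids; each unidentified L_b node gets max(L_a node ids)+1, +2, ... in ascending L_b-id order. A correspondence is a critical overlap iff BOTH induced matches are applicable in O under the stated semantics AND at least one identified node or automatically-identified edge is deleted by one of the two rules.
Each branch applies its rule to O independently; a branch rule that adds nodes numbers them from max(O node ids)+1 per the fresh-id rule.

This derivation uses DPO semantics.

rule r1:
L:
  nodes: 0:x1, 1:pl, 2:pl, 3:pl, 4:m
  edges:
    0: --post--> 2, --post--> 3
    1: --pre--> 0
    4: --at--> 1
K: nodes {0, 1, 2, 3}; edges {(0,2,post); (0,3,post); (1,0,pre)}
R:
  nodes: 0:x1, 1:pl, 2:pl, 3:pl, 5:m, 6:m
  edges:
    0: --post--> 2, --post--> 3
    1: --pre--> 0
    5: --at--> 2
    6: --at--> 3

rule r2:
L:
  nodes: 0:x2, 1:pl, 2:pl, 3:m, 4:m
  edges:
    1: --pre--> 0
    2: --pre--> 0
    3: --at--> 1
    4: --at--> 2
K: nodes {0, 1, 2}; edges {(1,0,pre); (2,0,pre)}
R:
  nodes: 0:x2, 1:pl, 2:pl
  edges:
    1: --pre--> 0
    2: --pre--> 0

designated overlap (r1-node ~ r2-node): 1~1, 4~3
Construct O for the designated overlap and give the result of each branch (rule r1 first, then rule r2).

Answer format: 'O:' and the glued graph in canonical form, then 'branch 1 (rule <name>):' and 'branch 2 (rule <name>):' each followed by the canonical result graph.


O:
nodes: 0:x1, 1:pl, 2:pl, 3:pl, 4:m, 5:x2, 6:pl, 7:m
edges: (0,2,post); (0,3,post); (1,0,pre); (1,5,pre); (4,1,at); (6,5,pre); (7,6,at)
branch 1 (rule r1):
nodes: 0:x1, 1:pl, 2:pl, 3:pl, 5:x2, 6:pl, 7:m, 8:m, 9:m
edges: (0,2,post); (0,3,post); (1,0,pre); (1,5,pre); (6,5,pre); (7,6,at); (8,2,at); (9,3,at)
branch 2 (rule r2):
nodes: 0:x1, 1:pl, 2:pl, 3:pl, 5:x2, 6:pl
edges: (0,2,post); (0,3,post); (1,0,pre); (1,5,pre); (6,5,pre)


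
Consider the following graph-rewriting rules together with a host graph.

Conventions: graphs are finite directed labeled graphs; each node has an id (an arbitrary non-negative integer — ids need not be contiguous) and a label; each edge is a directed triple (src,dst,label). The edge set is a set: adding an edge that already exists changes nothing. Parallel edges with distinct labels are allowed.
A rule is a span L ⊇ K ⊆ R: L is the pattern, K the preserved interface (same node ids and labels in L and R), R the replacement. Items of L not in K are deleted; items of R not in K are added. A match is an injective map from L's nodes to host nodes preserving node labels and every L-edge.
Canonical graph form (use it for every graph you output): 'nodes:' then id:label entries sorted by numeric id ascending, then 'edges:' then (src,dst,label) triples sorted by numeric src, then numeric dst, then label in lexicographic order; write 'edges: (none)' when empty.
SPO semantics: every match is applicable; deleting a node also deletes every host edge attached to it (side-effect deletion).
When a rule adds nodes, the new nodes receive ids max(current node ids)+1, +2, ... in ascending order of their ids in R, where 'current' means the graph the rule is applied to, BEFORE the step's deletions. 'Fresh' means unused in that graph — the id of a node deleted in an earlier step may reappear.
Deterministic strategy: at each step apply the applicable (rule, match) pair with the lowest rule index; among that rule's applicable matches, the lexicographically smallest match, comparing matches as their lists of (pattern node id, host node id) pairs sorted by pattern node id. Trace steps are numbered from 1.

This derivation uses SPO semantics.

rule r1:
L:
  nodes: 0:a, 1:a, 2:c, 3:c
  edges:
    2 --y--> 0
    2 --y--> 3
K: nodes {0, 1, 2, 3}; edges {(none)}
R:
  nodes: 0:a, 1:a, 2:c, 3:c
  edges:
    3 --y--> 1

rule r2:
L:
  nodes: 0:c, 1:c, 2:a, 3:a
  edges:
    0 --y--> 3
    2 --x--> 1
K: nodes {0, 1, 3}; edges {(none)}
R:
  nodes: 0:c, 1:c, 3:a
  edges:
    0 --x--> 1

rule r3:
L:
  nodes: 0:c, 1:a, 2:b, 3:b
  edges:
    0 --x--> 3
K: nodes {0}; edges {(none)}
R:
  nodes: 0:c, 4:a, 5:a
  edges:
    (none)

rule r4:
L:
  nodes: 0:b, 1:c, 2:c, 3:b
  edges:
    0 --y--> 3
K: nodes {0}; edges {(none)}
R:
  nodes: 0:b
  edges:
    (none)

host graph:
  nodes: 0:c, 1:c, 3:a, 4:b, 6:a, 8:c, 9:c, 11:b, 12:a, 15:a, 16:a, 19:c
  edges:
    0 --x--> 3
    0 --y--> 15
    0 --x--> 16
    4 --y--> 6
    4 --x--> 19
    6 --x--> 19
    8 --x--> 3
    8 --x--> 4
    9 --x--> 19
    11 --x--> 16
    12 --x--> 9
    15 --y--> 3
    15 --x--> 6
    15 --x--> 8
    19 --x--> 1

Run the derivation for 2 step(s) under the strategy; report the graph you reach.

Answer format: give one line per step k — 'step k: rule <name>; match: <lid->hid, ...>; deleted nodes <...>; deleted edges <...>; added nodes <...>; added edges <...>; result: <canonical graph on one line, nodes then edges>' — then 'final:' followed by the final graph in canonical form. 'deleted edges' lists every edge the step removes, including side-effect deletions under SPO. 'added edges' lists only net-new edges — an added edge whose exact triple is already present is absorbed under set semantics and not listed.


step 1: rule r2; match: 0->0, 1->9, 2->12, 3->15; deleted nodes 12; deleted edges (0,15,y); (12,9,x); added nodes (none); added edges (0,9,x); result: nodes: 0:c, 1:c, 3:a, 4:b, 6:a, 8:c, 9:c, 11:b, 15:a, 16:a, 19:c edges: (0,3,x); (0,9,x); (0,16,x); (4,6,y); (4,19,x); (6,19,x); (8,3,x); (8,4,x); (9,19,x); (11,16,x); (15,3,y); (15,6,x); (15,8,x); (19,1,x)
step 2: rule r3; match: 0->8, 1->3, 2->11, 3->4; deleted nodes 3, 4, 11; deleted edges (0,3,x); (4,6,y); (4,19,x); (8,3,x); (8,4,x); (11,16,x); (15,3,y); added nodes 20, 21; added edges (none); result: nodes: 0:c, 1:c, 6:a, 8:c, 9:c, 15:a, 16:a, 19:c, 20:a, 21:a edges: (0,9,x); (0,16,x); (6,19,x); (9,19,x); (15,6,x); (15,8,x); (19,1,x)
final:
nodes: 0:c, 1:c, 6:a, 8:c, 9:c, 15:a, 16:a, 19:c, 20:a, 21:a
edges: (0,9,x); (0,16,x); (6,19,x); (9,19,x); (15,6,x); (15,8,x); (19,1,x)


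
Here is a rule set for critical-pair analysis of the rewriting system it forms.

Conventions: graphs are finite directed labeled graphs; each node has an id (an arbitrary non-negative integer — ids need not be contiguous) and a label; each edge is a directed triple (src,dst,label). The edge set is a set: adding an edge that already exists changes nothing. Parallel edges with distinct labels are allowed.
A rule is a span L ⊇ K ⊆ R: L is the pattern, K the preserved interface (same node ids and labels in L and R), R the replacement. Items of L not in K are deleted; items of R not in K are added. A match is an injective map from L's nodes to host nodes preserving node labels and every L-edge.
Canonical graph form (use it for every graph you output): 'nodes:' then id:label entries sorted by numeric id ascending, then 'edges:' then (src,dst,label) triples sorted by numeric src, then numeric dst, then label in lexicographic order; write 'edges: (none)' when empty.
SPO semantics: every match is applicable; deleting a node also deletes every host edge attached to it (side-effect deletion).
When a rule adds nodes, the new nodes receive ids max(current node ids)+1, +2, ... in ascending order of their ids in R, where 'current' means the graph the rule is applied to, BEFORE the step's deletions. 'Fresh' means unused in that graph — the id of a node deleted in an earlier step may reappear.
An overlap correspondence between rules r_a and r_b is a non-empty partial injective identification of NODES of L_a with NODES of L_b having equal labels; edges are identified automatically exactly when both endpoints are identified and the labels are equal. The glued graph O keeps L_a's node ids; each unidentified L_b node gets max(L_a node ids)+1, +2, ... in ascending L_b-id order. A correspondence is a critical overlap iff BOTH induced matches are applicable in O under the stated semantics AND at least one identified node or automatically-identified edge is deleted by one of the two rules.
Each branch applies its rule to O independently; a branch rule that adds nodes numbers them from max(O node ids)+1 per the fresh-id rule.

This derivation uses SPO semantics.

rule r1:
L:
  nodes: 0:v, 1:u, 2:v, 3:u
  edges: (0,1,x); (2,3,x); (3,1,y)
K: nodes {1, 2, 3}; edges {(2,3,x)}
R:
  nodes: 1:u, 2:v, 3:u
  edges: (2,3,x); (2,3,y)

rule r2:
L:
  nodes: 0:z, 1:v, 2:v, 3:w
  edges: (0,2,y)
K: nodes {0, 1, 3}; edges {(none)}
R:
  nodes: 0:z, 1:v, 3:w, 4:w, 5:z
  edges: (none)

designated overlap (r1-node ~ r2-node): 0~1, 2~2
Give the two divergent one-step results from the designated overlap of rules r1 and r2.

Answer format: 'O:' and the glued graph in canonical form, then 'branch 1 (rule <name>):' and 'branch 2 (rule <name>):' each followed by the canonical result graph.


O:
nodes: 0:v, 1:u, 2:v, 3:u, 4:z, 5:w
edges: (0,1,x); (2,3,x); (3,1,y); (4,2,y)
branch 1 (rule r1):
nodes: 1:u, 2:v, 3:u, 4:z, 5:w
edges: (2,3,x); (2,3,y); (4,2,y)
branch 2 (rule r2):
nodes: 0:v, 1:u, 3:u, 4:z, 5:w, 6:w, 7:z
edges: (0,1,x); (3,1,y)
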